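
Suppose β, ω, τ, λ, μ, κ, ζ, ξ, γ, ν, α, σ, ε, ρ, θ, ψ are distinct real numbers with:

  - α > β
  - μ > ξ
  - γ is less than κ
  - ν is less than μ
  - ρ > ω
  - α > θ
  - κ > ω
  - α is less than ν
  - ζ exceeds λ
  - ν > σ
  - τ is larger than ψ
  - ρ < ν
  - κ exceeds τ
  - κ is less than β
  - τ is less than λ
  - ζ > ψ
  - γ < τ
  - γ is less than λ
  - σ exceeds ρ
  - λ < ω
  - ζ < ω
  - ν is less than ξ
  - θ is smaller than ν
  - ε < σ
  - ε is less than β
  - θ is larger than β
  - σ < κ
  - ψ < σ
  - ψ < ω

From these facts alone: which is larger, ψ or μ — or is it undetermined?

ψ < τ and τ < λ give ψ < λ.
With λ < ζ: ψ < τ < λ < ζ.
Then ζ < ω extends the chain to ω.
Then ω < ρ extends the chain to ρ.
With ρ < σ: ψ < τ < λ < ζ < ω < ρ < σ.
With σ < κ: ψ < τ < λ < ζ < ω < ρ < σ < κ.
Then κ < β extends the chain to β.
With β < θ: ψ < τ < λ < ζ < ω < ρ < σ < κ < β < θ.
With θ < α: ψ < τ < λ < ζ < ω < ρ < σ < κ < β < θ < α.
Then α < ν extends the chain to ν.
With ν < ξ: ψ < τ < λ < ζ < ω < ρ < σ < κ < β < θ < α < ν < ξ.
Then ξ < μ extends the chain to μ.
So μ is larger.

μ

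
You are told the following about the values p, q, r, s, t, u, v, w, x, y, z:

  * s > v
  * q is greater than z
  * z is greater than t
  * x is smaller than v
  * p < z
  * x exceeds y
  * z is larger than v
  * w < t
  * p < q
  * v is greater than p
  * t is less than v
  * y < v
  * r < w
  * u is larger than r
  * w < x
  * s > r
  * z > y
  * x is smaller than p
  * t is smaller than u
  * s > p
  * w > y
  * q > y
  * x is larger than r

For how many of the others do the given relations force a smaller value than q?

Directly below q: y, p, z.
One step further: x, t, v (6 so far).
One step further: r, w (8 so far).
No other element is forced below q by the given relations, so the count is 8.

8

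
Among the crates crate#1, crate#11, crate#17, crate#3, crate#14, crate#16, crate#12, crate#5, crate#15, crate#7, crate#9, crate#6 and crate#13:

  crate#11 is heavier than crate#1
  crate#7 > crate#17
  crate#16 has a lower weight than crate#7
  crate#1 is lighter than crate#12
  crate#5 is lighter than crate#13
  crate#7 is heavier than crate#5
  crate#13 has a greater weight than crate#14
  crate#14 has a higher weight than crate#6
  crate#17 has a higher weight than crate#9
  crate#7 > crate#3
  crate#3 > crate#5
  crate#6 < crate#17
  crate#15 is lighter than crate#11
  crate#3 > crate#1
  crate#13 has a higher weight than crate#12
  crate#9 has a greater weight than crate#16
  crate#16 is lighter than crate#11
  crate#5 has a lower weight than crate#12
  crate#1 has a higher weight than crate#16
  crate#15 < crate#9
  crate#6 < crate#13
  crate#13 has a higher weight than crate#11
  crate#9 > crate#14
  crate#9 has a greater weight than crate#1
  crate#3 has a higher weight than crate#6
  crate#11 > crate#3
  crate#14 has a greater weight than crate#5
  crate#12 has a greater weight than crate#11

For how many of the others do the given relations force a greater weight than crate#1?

From crate#1 the given relations immediately reach crate#3, crate#9, crate#11, crate#12.
From those, crate#17, crate#13, crate#7 — 7 in total.
Nothing else is reachable above crate#1; 7 in all.

7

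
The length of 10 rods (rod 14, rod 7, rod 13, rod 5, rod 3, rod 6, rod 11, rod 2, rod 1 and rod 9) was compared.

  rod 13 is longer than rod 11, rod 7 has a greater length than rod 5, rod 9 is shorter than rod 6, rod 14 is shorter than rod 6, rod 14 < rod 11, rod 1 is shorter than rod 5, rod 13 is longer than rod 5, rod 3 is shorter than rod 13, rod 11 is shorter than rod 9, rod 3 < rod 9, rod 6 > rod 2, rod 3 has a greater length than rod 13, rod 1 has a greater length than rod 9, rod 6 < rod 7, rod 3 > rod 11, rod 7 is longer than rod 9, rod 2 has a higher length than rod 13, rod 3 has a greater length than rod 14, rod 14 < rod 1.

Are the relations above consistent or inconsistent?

We have rod 13 < rod 3 stated directly, yet also rod 3 < rod 9 < rod 1 < rod 5 < rod 13 by chaining the others — so rod 3 < rod 13. Contradiction.

inconsistent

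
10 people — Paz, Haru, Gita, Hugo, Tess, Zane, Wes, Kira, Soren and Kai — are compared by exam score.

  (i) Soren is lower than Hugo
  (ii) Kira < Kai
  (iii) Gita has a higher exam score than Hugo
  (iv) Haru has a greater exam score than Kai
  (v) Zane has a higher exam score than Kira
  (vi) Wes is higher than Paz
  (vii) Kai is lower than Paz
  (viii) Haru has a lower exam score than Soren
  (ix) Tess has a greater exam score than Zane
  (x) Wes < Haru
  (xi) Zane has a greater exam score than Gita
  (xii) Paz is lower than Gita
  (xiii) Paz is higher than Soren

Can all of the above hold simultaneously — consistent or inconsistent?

inconsistent

Chaining the given relations yields Paz < Wes < Haru < Soren, so Paz < Soren. But one relation states Soren < Paz. These cannot both hold.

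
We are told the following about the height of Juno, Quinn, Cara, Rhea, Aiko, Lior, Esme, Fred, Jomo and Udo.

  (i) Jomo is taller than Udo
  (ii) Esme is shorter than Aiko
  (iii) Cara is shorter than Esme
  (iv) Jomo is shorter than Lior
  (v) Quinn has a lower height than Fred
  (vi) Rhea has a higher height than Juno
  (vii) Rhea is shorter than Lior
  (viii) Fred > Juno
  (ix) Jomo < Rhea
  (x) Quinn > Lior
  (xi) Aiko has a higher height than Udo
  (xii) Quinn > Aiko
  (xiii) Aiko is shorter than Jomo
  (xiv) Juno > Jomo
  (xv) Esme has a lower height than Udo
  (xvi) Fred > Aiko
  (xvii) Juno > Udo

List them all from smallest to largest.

Cara < Esme < Udo < Aiko < Jomo < Juno < Rhea < Lior < Quinn < Fred

Nothing is placed below Cara, so it is least; from there Cara < Esme; Esme < Udo; Udo < Aiko; Aiko < Jomo; Jomo < Juno; Juno < Rhea; Rhea < Lior; Lior < Quinn; Quinn < Fred, each given directly.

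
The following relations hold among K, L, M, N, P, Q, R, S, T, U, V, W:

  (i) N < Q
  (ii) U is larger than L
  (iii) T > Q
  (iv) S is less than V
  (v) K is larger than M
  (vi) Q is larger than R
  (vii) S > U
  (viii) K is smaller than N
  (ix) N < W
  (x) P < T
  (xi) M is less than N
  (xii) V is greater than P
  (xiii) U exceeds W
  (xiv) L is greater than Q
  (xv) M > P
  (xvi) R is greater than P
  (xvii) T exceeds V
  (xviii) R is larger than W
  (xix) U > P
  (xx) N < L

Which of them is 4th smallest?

N

Piecing the relations together gives one ordering: P < M < K < N < W < R < Q < L < U < S < V < T.
The 4th smallest is N.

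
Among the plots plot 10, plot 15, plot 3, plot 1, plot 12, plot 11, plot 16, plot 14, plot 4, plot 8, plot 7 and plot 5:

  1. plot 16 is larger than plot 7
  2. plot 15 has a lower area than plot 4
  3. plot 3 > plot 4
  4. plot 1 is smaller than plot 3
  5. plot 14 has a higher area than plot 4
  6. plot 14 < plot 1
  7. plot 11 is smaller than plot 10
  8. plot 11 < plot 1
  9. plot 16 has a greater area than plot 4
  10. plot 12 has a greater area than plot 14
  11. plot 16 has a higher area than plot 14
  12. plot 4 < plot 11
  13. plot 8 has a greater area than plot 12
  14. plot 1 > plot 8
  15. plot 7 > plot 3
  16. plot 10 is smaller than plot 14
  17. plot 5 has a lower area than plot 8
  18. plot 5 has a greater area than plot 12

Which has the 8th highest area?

plot 14

Piecing the relations together gives one ordering: plot 15 < plot 4 < plot 11 < plot 10 < plot 14 < plot 12 < plot 5 < plot 8 < plot 1 < plot 3 < plot 7 < plot 16.
Counting 8 from the largest end gives plot 14.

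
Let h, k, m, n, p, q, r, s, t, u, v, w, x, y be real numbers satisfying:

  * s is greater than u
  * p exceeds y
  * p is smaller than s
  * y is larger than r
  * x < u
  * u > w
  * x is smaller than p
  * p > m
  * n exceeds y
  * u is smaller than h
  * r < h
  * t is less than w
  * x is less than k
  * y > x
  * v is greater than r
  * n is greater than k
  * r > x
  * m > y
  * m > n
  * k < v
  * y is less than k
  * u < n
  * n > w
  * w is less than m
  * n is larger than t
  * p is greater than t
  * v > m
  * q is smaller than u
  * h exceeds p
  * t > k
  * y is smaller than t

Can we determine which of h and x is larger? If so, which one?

h

x < r < y < k < t < w < u < n < m < p < h, by transitivity through r, y, k, t, w, u, n, m, p.
So h is larger.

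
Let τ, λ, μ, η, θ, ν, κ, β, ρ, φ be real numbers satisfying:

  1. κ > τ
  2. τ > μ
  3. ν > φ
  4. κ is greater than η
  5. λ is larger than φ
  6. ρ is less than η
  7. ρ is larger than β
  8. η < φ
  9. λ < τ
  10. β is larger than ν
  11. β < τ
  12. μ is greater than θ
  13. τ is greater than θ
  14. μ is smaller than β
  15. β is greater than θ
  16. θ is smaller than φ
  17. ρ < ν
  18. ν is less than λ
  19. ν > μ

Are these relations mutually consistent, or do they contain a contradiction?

We have ν < β stated directly, yet also β < ρ < η < φ < ν by chaining the others — so β < ν. Contradiction.

inconsistent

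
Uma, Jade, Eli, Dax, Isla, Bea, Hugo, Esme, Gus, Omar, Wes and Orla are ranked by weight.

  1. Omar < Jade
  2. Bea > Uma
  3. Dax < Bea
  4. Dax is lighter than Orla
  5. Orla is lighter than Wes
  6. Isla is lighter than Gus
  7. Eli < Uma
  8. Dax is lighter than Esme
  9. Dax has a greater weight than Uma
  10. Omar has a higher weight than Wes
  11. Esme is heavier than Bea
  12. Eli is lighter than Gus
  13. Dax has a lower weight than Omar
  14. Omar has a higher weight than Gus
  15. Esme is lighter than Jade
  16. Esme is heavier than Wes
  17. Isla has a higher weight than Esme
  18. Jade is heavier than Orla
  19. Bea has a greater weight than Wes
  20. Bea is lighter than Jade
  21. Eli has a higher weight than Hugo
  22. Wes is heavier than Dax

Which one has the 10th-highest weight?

Piecing the relations together gives one ordering: Hugo < Eli < Uma < Dax < Orla < Wes < Bea < Esme < Isla < Gus < Omar < Jade.
The 10th largest is Uma.

Uma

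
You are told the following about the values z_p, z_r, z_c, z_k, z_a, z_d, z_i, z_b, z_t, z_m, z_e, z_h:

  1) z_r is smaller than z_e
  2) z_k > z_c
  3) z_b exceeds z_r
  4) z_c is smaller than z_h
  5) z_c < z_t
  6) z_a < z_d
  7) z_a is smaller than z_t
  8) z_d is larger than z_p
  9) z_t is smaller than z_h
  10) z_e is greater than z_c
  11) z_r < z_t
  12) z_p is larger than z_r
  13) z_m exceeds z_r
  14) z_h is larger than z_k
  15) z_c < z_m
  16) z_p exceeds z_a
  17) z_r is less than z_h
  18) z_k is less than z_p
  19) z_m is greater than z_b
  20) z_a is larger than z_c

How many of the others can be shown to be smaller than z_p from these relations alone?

4

From z_p the given relations immediately reach z_k, z_r, z_a.
From those, z_c — 4 in total.
Nothing else is reachable below z_p; 4 in all.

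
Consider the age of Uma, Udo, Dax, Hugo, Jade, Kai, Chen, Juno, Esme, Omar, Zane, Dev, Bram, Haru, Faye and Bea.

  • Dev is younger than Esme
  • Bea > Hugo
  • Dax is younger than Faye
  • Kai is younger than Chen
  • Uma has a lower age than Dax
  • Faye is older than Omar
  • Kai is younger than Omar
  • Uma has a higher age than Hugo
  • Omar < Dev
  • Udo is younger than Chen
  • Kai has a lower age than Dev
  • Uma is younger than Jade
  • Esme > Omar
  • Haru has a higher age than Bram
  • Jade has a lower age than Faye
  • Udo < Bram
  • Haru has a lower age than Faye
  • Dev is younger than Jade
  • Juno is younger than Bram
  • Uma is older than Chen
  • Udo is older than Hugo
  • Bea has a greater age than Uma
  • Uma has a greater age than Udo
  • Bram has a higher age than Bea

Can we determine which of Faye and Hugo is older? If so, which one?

Faye

Hugo < Udo and Udo < Chen give Hugo < Chen.
With Chen < Uma: Hugo < Udo < Chen < Uma.
Then Uma < Bea extends the chain to Bea.
Then Bea < Bram extends the chain to Bram.
Then Bram < Haru extends the chain to Haru.
With Haru < Faye: Hugo < Udo < Chen < Uma < Bea < Bram < Haru < Faye.
So Faye is older.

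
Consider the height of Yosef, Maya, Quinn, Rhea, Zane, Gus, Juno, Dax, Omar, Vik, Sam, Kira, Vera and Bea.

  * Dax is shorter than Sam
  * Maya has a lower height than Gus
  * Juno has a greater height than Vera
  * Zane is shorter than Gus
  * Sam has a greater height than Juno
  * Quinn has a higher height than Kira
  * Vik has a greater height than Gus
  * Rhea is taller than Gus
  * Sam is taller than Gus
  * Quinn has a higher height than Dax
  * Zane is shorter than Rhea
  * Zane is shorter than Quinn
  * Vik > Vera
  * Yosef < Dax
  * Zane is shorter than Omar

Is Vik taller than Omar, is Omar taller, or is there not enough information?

undetermined

Following every chain through Omar: below Omar we get Zane.
Vik is not reached, and no chain runs the other way from Vik to Omar.
So the given relations leave the order of Omar and Vik undetermined.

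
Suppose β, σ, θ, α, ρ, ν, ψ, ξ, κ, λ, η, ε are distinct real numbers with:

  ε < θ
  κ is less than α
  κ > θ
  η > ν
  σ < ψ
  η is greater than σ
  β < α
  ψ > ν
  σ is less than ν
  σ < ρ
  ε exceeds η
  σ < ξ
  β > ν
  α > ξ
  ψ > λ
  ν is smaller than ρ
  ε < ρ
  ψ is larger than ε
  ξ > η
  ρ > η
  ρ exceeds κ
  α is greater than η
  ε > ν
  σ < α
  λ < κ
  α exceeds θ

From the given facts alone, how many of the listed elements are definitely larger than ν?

9

Directly above ν: β, η, ε, ψ, ρ.
One step further: θ, ξ, α (8 so far).
One step further: κ (9 so far).
No other element is forced above ν by the given relations, so the count is 9.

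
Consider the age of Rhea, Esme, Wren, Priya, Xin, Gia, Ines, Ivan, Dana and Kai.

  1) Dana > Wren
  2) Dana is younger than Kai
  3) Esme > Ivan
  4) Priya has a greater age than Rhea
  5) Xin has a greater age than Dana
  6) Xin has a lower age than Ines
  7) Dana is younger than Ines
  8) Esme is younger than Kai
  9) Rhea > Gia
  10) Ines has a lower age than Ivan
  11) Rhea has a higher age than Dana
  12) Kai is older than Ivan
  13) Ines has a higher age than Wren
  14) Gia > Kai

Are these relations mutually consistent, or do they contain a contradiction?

The single ordering Wren < Dana < Xin < Ines < Ivan < Esme < Kai < Gia < Rhea < Priya satisfies every listed relation, so no contradiction arises.

consistent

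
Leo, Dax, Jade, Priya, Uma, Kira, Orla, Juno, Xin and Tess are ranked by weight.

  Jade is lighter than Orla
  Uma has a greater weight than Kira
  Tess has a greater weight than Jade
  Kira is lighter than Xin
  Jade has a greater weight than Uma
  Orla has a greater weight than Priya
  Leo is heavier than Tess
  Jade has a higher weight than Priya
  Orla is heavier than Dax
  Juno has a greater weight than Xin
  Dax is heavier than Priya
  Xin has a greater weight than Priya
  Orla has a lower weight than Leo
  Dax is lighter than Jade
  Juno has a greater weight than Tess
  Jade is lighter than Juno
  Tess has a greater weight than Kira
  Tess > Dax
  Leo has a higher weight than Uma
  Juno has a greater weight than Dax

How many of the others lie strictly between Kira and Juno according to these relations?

The relations place Kira below Juno. An element lies strictly between them when it is forced above Kira and also forced below Juno.
Above Kira: {Uma, Jade, Tess, Orla, Leo, Xin}. Below Juno: {Priya, Dax, Uma, Jade, Tess, Xin}.
Intersection: {Uma, Jade, Tess, Xin} — 4.

4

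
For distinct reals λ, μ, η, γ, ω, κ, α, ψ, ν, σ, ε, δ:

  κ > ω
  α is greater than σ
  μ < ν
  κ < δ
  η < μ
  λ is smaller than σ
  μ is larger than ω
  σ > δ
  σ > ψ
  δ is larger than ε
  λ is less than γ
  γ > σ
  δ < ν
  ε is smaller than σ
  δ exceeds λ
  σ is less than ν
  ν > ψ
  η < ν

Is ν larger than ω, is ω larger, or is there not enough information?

ν

Chaining the given relations: ω < κ < δ < σ < ν.
So ν is larger.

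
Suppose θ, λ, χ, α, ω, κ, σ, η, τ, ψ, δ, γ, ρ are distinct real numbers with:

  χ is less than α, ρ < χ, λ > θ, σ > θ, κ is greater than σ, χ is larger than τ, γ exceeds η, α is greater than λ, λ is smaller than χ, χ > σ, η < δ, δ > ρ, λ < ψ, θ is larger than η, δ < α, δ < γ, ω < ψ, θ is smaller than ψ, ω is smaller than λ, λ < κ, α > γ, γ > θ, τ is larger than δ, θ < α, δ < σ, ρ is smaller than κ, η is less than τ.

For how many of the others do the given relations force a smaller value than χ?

8

Directly below χ: ρ, λ, σ, τ.
One step further: η, ω, θ, δ (8 so far).
Nothing else is reachable below χ; 8 in all.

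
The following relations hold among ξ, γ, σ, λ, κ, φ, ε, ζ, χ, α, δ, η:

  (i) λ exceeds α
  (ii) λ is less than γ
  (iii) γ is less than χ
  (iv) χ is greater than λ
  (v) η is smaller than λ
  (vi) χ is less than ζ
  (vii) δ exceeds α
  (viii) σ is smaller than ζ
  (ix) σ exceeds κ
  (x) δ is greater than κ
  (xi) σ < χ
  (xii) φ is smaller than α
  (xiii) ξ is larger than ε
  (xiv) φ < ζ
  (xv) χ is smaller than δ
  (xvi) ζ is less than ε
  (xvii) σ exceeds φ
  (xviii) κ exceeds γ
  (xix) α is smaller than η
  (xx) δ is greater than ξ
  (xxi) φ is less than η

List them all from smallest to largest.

The consecutive links are each given: φ < α; α < η; η < λ; λ < γ; γ < κ; κ < σ; σ < χ; χ < ζ; ζ < ε; ε < ξ; ξ < δ.

φ < α < η < λ < γ < κ < σ < χ < ζ < ε < ξ < δ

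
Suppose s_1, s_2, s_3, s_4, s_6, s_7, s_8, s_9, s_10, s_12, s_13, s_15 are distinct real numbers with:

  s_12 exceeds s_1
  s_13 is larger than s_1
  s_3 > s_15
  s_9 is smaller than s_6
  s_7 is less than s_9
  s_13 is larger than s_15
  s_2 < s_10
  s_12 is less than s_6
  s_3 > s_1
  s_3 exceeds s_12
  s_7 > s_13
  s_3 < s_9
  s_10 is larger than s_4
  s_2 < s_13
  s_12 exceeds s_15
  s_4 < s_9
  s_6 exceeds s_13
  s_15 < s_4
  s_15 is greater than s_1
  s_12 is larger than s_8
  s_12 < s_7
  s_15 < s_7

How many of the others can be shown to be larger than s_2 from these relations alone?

From s_2 the given relations immediately reach s_13, s_10.
From those, s_7, s_6 — 4 in total.
From those, s_9 — 5 in total.
No other element is forced above s_2 by the given relations, so the count is 5.

5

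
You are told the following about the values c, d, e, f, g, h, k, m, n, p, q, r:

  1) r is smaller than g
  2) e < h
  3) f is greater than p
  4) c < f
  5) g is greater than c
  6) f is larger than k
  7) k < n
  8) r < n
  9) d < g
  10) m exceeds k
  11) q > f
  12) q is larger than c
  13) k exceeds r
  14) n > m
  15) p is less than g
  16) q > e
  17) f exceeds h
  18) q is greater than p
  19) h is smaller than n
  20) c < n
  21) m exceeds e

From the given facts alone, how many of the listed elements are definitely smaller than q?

7

From q the given relations immediately reach e, p, c, f.
From those, h, k — 6 in total.
From those, r — 7 in total.
No other element is forced below q by the given relations, so the count is 7.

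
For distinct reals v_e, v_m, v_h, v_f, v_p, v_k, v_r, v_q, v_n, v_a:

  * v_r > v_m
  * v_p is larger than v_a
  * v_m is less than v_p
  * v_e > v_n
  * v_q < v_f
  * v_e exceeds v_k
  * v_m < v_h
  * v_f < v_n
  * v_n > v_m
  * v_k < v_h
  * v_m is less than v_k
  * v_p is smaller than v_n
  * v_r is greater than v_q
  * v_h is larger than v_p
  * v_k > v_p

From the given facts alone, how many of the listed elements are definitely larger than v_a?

Directly above v_a: v_p.
One step further: v_k, v_n, v_h (4 so far).
One step further: v_e (5 so far).
Nothing else is reachable above v_a; 5 in all.

5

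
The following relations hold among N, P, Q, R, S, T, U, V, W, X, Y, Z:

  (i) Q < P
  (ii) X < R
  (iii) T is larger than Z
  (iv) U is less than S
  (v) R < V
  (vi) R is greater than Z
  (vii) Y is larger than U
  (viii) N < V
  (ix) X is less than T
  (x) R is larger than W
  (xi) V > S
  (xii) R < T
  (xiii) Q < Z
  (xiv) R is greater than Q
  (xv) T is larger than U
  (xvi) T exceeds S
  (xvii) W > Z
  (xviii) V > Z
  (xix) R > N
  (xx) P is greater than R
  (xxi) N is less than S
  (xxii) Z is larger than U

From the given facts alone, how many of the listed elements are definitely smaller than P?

7

Directly below P: Q, R.
One step further: N, Z, X, W (6 so far).
One step further: U (7 so far).
No other element is forced below P by the given relations, so the count is 7.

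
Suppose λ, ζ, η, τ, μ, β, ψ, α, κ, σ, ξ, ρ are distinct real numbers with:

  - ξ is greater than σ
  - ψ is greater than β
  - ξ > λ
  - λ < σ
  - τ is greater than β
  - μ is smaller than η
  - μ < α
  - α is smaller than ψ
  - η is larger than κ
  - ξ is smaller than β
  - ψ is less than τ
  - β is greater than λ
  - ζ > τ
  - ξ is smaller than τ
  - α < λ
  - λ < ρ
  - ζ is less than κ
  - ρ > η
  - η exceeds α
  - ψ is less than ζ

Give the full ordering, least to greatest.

The consecutive links are each given: μ < α; α < λ; λ < σ; σ < ξ; ξ < β; β < ψ; ψ < τ; τ < ζ; ζ < κ; κ < η; η < ρ.

μ < α < λ < σ < ξ < β < ψ < τ < ζ < κ < η < ρ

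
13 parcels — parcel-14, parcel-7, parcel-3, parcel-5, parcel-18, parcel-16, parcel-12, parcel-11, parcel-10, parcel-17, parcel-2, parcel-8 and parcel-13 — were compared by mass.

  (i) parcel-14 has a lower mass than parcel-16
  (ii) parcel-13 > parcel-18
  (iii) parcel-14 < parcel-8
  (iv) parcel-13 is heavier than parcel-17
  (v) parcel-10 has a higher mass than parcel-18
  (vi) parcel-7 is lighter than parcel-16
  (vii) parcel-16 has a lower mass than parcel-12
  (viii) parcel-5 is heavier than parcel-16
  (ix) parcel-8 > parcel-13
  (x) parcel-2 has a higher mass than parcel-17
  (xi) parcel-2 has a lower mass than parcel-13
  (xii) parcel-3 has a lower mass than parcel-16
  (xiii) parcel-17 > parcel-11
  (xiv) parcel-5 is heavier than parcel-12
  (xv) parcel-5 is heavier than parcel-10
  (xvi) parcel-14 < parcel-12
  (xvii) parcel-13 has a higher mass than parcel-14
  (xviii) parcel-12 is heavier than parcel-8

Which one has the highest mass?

Chaining downward from parcel-5: directly below it, parcel-10, parcel-16, parcel-12; then parcel-18, parcel-7, parcel-3, parcel-14, parcel-8; then parcel-13; then parcel-17, parcel-2; then parcel-11.
That covers every other element, and nothing is given above parcel-5, so parcel-5 is the highest mass.

parcel-5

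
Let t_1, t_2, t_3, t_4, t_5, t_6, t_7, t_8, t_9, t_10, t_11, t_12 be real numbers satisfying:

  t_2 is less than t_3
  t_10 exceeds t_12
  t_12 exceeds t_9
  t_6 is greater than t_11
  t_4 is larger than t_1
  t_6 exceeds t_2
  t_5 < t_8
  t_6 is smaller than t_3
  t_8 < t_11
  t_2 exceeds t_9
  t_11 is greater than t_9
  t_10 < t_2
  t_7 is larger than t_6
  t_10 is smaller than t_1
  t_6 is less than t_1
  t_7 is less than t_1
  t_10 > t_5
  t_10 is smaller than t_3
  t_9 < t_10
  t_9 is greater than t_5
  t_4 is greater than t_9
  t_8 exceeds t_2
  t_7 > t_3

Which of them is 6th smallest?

Chaining the given pairs: t_5 < t_9 < t_12 < t_10 < t_2 < t_8 < t_11 < t_6 < t_3 < t_7 < t_1 < t_4.
The 6th smallest is t_8.

t_8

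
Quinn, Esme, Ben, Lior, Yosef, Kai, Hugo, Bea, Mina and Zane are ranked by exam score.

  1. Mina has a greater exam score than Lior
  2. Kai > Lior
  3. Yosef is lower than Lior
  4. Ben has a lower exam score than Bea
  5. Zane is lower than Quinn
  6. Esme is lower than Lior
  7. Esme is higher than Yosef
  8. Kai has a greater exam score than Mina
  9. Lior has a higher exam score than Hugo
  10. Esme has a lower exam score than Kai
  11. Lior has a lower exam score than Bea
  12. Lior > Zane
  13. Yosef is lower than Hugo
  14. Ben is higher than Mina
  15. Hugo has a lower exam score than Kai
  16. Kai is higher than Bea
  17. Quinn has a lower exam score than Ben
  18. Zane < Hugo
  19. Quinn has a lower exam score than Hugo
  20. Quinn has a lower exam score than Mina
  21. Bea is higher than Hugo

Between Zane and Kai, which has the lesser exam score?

Zane

Zane < Quinn and Quinn < Hugo give Zane < Hugo.
Then Hugo < Lior extends the chain to Lior.
With Lior < Mina: Zane < Quinn < Hugo < Lior < Mina.
Then Mina < Ben extends the chain to Ben.
With Ben < Bea: Zane < Quinn < Hugo < Lior < Mina < Ben < Bea.
Then Bea < Kai extends the chain to Kai.
So Zane < Kai; Zane is the lower of the two.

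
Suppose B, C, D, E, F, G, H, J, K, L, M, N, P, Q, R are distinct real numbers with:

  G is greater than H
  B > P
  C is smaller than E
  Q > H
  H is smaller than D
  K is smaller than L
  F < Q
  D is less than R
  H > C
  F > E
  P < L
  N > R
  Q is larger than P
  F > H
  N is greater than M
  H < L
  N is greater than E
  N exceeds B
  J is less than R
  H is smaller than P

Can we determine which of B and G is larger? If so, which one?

undetermined

Following every chain through G: below G we get C, H.
B is not reached, and no chain runs the other way from B to G.
So the given relations leave the order of G and B undetermined.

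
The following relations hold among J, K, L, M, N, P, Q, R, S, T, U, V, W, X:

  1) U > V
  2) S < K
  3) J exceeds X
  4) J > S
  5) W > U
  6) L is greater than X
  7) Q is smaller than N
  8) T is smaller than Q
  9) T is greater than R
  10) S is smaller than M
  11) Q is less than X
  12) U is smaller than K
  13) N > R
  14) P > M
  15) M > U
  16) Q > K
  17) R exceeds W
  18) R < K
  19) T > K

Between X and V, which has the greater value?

X

Chaining the given relations: V < U < W < R < K < T < Q < X.
So V < X; X is the larger of the two.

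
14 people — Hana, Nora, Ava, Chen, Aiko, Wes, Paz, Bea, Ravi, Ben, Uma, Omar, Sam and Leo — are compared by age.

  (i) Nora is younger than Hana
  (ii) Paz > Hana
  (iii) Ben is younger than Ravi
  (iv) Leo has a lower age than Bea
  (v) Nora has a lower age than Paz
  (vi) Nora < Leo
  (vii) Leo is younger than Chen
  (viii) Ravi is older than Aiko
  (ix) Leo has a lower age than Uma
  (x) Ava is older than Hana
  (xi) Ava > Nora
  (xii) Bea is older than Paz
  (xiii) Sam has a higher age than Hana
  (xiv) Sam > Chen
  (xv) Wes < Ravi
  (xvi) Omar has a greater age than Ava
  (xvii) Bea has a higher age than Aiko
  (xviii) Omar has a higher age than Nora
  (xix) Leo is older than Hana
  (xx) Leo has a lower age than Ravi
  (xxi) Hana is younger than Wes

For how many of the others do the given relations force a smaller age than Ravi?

6

From Ravi the given relations immediately reach Leo, Ben, Wes, Aiko.
From those, Nora, Hana — 6 in total.
Nothing else is reachable below Ravi; 6 in all.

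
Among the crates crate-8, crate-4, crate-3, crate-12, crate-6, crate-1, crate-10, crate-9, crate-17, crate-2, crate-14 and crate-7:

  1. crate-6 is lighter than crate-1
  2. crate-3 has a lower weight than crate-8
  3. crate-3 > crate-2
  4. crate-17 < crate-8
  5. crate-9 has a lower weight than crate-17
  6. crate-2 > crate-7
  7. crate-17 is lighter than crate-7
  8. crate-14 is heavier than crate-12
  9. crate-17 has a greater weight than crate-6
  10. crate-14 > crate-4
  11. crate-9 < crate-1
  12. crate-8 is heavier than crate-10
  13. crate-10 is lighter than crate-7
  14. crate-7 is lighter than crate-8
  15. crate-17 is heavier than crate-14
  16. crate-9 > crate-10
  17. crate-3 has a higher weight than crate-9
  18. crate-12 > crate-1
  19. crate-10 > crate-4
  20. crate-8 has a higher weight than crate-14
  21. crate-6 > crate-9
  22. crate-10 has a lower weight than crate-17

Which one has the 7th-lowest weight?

Piecing the relations together gives one ordering: crate-4 < crate-10 < crate-9 < crate-6 < crate-1 < crate-12 < crate-14 < crate-17 < crate-7 < crate-2 < crate-3 < crate-8.
The 7th smallest is crate-14.

crate-14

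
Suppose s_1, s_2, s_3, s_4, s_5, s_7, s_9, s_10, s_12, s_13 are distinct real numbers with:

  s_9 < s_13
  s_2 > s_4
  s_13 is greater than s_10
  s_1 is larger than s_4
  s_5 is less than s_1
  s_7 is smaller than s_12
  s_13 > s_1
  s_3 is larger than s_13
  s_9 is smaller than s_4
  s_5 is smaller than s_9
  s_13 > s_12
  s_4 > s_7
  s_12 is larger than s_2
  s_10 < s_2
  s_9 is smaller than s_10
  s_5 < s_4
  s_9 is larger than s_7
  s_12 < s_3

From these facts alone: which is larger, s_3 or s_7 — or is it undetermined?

The relevant relations are s_7 < s_9; s_9 < s_4; s_4 < s_2; s_2 < s_12; s_12 < s_13; s_13 < s_3.
Together: s_7 < s_9 < s_4 < s_2 < s_12 < s_13 < s_3.
So s_3 is larger.

s_3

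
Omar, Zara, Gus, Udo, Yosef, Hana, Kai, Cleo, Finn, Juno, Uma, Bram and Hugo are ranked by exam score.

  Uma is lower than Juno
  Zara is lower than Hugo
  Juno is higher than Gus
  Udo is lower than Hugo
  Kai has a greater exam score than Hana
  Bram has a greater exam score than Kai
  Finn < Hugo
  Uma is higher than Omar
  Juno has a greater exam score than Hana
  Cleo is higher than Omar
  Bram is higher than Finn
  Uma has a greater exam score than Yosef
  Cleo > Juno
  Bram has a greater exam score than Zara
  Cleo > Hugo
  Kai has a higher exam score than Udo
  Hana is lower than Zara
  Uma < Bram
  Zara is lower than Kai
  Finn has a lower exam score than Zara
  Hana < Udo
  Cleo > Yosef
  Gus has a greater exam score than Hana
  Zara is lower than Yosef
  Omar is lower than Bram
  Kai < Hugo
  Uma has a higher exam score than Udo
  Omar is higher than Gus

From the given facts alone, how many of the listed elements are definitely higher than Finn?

8

The elements the relations force above Finn are Zara, Kai, Hugo, Yosef, Uma, Juno, Cleo, Bram — no chain reaches any other.
That is 8.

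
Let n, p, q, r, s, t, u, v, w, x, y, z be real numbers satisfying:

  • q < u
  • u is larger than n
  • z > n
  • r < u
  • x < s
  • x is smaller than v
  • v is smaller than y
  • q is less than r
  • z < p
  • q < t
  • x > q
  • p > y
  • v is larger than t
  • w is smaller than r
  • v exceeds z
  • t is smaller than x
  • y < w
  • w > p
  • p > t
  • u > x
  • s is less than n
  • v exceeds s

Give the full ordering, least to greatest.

Nothing is placed below q, so it is least; from there q < t; t < x; x < s; s < n; n < z; z < v; v < y; y < p; p < w; w < r; r < u, each given directly.

q < t < x < s < n < z < v < y < p < w < r < u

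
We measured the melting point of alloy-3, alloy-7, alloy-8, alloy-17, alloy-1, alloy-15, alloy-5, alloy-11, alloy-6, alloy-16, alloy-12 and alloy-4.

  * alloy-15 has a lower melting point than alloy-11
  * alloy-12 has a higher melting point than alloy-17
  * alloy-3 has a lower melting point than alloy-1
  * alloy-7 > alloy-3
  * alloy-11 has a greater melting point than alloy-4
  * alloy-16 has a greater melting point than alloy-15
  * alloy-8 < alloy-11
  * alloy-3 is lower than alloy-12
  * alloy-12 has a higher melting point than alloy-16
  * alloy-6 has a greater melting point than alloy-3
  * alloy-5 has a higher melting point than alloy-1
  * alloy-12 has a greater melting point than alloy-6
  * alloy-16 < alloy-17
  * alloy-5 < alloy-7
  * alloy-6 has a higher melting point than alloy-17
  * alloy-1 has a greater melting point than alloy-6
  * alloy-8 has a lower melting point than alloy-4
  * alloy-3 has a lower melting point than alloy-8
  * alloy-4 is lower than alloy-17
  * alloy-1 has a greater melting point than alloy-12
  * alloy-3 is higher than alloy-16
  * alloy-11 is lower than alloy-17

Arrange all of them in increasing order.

Each adjacent pair is fixed by a given relation: alloy-15 < alloy-16; alloy-16 < alloy-3; alloy-3 < alloy-8; alloy-8 < alloy-4; alloy-4 < alloy-11; alloy-11 < alloy-17; alloy-17 < alloy-6; alloy-6 < alloy-12; alloy-12 < alloy-1; alloy-1 < alloy-5; alloy-5 < alloy-7. Chaining them end to end gives the full order.

alloy-15 < alloy-16 < alloy-3 < alloy-8 < alloy-4 < alloy-11 < alloy-17 < alloy-6 < alloy-12 < alloy-1 < alloy-5 < alloy-7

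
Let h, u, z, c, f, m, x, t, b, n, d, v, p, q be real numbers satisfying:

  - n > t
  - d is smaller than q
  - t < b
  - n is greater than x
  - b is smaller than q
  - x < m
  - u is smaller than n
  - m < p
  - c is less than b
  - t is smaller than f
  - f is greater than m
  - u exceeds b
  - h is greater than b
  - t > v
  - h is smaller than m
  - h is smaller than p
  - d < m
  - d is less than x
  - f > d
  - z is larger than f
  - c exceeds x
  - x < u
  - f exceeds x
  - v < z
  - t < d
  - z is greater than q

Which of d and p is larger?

d < x and x < c give d < c.
With c < b: d < x < c < b.
With b < h: d < x < c < b < h.
With h < m: d < x < c < b < h < m.
Then m < p extends the chain to p.
So d < p; p is the larger of the two.

p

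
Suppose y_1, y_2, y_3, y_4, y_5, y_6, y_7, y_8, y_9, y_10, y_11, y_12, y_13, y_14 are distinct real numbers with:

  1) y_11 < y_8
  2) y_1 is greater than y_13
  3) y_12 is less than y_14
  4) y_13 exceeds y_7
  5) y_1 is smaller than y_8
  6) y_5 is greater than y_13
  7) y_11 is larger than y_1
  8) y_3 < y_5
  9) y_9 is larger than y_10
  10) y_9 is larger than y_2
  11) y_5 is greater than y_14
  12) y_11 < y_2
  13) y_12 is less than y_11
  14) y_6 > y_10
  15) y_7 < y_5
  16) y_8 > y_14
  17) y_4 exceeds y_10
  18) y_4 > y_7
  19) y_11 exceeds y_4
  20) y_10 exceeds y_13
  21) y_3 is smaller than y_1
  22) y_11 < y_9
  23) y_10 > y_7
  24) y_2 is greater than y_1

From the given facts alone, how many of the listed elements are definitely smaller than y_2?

8

Directly below y_2: y_1, y_11.
One step further: y_13, y_12, y_3, y_4 (6 so far).
One step further: y_7, y_10 (8 so far).
Nothing else is reachable below y_2; 8 in all.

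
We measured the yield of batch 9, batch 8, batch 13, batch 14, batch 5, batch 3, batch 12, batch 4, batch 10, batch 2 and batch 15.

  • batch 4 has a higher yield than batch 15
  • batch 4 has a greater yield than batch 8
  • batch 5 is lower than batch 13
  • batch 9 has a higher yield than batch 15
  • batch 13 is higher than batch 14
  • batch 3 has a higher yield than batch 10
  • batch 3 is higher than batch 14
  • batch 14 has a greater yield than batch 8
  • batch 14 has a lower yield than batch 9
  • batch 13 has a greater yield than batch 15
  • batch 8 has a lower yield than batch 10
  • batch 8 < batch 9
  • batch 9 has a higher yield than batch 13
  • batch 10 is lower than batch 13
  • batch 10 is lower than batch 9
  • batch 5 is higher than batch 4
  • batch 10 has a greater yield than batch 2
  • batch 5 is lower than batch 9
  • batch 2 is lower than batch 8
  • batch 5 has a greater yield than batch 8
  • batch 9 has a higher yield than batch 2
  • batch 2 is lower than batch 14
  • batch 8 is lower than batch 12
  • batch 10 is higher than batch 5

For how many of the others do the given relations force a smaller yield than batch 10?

5

Directly below batch 10: batch 2, batch 8, batch 5.
One step further: batch 4 (4 so far).
One step further: batch 15 (5 so far).
No other element is forced below batch 10 by the given relations, so the count is 5.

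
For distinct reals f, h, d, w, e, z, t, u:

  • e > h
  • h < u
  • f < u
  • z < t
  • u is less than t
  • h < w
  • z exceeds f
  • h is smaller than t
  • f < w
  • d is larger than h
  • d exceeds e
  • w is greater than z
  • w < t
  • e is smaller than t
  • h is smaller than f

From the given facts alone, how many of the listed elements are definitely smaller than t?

The elements the relations force below t are h, e, f, u, z, w — no chain reaches any other.
That is 6.

6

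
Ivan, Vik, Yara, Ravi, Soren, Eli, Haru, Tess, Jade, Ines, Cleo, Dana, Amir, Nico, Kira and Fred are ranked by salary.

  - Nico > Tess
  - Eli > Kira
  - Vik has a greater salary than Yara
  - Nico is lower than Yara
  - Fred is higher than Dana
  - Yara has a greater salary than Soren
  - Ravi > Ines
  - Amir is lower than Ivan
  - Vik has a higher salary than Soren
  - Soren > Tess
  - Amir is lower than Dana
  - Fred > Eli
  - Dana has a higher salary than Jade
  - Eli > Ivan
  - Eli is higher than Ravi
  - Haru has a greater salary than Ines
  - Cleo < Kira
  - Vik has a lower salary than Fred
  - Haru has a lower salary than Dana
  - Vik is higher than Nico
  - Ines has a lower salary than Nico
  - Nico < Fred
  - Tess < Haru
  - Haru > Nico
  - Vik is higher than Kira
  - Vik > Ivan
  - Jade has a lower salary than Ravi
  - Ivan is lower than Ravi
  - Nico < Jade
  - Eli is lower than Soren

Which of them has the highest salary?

Chaining downward from Fred: directly below it, Nico, Eli, Dana, Vik; then Ines, Tess, Amir, Jade, Ivan, Ravi, Haru, Kira, Soren, Yara; then Cleo.
That covers every other element, and nothing is given above Fred, so Fred is the highest salary.

Fred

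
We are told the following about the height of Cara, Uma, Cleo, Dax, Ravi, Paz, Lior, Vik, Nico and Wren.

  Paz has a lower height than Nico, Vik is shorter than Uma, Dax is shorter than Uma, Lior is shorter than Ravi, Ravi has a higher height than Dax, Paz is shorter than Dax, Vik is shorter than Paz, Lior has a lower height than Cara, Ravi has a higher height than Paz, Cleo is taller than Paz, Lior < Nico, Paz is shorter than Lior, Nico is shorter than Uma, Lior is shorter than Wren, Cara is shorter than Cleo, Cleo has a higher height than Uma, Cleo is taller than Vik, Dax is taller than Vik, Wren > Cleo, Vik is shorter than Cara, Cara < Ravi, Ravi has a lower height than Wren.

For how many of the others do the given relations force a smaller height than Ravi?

5

Directly below Ravi: Paz, Lior, Dax, Cara.
One step further: Vik (5 so far).
No other element is forced below Ravi by the given relations, so the count is 5.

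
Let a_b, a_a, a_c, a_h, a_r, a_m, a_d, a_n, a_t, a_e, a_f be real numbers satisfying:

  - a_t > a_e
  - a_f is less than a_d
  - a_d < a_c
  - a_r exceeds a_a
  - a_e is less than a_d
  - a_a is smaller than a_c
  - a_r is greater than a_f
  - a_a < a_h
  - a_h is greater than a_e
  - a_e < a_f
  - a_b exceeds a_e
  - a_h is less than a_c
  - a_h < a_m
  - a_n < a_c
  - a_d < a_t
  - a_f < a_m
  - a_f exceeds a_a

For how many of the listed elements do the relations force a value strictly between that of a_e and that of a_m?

2

The relations place a_e below a_m. An element lies strictly between them when it is forced above a_e and also forced below a_m.
Above a_e: {a_f, a_h, a_b, a_d, a_c, a_r, a_t}. Below a_m: {a_a, a_f, a_h}.
Intersection: {a_f, a_h} — 2.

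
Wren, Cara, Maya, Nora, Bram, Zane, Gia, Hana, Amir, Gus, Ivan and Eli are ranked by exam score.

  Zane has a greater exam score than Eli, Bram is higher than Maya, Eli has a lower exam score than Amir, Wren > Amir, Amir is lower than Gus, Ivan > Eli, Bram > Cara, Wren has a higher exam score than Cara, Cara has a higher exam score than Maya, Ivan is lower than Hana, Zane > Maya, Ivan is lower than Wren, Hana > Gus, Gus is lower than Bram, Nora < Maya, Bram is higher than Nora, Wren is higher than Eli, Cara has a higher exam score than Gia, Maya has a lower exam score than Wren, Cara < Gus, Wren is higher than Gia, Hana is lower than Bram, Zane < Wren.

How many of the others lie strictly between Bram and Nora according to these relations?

The relations place Nora below Bram. An element lies strictly between them when it is forced above Nora and also forced below Bram.
Above Nora: {Maya, Cara, Gus, Hana, Zane, Wren}. Below Bram: {Eli, Amir, Gia, Maya, Cara, Gus, Ivan, Hana}.
Intersection: {Maya, Cara, Gus, Hana} — 4.

4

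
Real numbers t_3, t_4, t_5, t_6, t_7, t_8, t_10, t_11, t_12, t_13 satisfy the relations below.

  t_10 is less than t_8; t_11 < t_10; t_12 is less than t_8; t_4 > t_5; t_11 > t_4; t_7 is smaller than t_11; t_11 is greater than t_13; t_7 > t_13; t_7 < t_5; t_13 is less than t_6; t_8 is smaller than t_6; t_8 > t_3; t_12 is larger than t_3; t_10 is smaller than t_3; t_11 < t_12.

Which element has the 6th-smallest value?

t_10

The consecutive relations fix a unique order: t_13 < t_7 < t_5 < t_4 < t_11 < t_10 < t_3 < t_12 < t_8 < t_6.
The 6th smallest is t_10.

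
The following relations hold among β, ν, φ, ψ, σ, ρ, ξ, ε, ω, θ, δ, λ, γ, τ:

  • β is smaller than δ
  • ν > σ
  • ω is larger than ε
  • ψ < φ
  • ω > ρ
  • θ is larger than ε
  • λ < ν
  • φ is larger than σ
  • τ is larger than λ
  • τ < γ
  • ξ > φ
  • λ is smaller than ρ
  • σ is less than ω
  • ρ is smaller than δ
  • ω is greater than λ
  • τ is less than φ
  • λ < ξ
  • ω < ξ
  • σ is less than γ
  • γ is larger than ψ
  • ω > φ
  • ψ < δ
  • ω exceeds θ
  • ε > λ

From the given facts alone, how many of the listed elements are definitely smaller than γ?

From γ the given relations immediately reach ψ, σ, τ.
From those, λ — 4 in total.
No other element is forced below γ by the given relations, so the count is 4.

4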